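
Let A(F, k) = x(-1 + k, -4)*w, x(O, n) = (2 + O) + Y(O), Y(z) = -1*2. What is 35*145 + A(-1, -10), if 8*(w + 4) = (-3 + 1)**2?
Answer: 10227/2 ≈ 5113.5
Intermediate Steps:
Y(z) = -2
x(O, n) = O (x(O, n) = (2 + O) - 2 = O)
w = -7/2 (w = -4 + (-3 + 1)**2/8 = -4 + (1/8)*(-2)**2 = -4 + (1/8)*4 = -4 + 1/2 = -7/2 ≈ -3.5000)
A(F, k) = 7/2 - 7*k/2 (A(F, k) = (-1 + k)*(-7/2) = 7/2 - 7*k/2)
35*145 + A(-1, -10) = 35*145 + (7/2 - 7/2*(-10)) = 5075 + (7/2 + 35) = 5075 + 77/2 = 10227/2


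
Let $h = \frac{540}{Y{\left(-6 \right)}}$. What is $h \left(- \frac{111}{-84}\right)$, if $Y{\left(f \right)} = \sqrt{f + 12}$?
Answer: $\frac{1665 \sqrt{6}}{14} \approx 291.31$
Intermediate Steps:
$Y{\left(f \right)} = \sqrt{12 + f}$
$h = 90 \sqrt{6}$ ($h = \frac{540}{\sqrt{12 - 6}} = \frac{540}{\sqrt{6}} = 540 \frac{\sqrt{6}}{6} = 90 \sqrt{6} \approx 220.45$)
$h \left(- \frac{111}{-84}\right) = 90 \sqrt{6} \left(- \frac{111}{-84}\right) = 90 \sqrt{6} \left(\left(-111\right) \left(- \frac{1}{84}\right)\right) = 90 \sqrt{6} \cdot \frac{37}{28} = \frac{1665 \sqrt{6}}{14}$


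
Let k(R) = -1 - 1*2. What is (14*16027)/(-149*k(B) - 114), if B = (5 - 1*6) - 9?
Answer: 224378/333 ≈ 673.81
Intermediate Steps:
B = -10 (B = (5 - 6) - 9 = -1 - 9 = -10)
k(R) = -3 (k(R) = -1 - 2 = -3)
(14*16027)/(-149*k(B) - 114) = (14*16027)/(-149*(-3) - 114) = 224378/(447 - 114) = 224378/333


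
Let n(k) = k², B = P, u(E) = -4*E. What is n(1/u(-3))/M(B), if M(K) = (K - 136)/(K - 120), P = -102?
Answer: 37/5712 ≈ 0.0064776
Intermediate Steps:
B = -102
M(K) = (-136 + K)/(-120 + K)
n(1/u(-3))/M(B) = (1/(-4*(-3)))²/(((-136 - 102)/(-120 - 102))) = (1/12)²/((-238/(-222))) = (1/12)²/((-1/222*(-238))) = 1/(144*(119/111)) = (1/144)*(111/119) = 37/5712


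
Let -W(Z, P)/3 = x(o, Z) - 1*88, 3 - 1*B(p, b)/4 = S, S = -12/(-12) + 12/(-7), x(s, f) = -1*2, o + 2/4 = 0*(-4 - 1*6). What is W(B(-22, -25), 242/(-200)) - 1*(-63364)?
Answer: 63634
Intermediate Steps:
o = -½ (o = -½ + 0*(-4 - 1*6) = -½ + 0*(-4 - 6) = -½ + 0*(-10) = -½ + 0 = -½ ≈ -0.50000)
x(s, f) = -2
S = -5/7 (S = -12*(-1/12) + 12*(-⅐) = 1 - 12/7 = -5/7 ≈ -0.71429)
B(p, b) = 104/7 (B(p, b) = 12 - 4*(-5/7) = 12 + 20/7 = 104/7)
W(Z, P) = 270 (W(Z, P) = -3*(-2 - 1*88) = -3*(-2 - 88) = -3*(-90) = 270)
W(B(-22, -25), 242/(-200)) - 1*(-63364) = 270 - 1*(-63364) = 270 + 63364 = 63634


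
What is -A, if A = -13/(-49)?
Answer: -13/49 ≈ -0.26531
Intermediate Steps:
A = 13/49 (A = -1/49*(-13) = 13/49 ≈ 0.26531)
-A = -1*13/49 = -13/49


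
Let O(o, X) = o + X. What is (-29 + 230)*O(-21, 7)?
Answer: -2814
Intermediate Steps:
O(o, X) = X + o
(-29 + 230)*O(-21, 7) = (-29 + 230)*(7 - 21) = 201*(-14) = -2814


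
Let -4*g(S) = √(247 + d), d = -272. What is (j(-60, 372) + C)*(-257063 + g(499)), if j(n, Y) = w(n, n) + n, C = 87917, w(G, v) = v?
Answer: -22569360211 - 438985*I/4 ≈ -2.2569e+10 - 1.0975e+5*I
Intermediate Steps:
g(S) = -5*I/4 (g(S) = -√(247 - 272)/4 = -5*I/4)
j(n, Y) = 2*n (j(n, Y) = n + n = 2*n)
(j(-60, 372) + C)*(-257063 + g(499)) = (2*(-60) + 87917)*(-257063 - 5*I/4) = (-120 + 87917)*(-257063 - 5*I/4) = 87797*(-257063 - 5*I/4) = -22569360211 - 438985*I/4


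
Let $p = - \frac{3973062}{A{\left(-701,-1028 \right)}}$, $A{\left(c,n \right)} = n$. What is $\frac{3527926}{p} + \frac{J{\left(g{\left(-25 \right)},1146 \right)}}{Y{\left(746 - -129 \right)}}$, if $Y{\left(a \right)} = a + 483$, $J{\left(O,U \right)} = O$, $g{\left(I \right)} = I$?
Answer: $\frac{2462485019837}{2697709098} \approx 912.81$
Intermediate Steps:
$p = \frac{1986531}{514}$ ($p = - \frac{3973062}{-1028} = \left(-3973062\right) \left(- \frac{1}{1028}\right) = \frac{1986531}{514} \approx 3864.8$)
$Y{\left(a \right)} = 483 + a$
$\frac{3527926}{p} + \frac{J{\left(g{\left(-25 \right)},1146 \right)}}{Y{\left(746 - -129 \right)}} = \frac{3527926}{\frac{1986531}{514}} - \frac{25}{483 + \left(746 - -129\right)} = 3527926 \cdot \frac{514}{1986531} - \frac{25}{483 + \left(746 + 129\right)} = \frac{1813353964}{1986531} - \frac{25}{483 + 875} = \frac{1813353964}{1986531} - \frac{25}{1358} = \frac{2462485019837}{2697709098}$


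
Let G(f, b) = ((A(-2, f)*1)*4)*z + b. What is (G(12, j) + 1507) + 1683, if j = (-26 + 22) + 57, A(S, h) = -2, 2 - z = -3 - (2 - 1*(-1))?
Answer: 3179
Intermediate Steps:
z = 8 (z = 2 - (-3 - (2 - 1*(-1))) = 2 - (-3 - (2 + 1)) = 2 - (-3 - 1*3) = 2 - (-3 - 3) = 2 - 1*(-6) = 2 + 6 = 8)
j = 53 (j = -4 + 57 = 53)
G(f, b) = -64 + b (G(f, b) = (-2*1*4)*8 + b = -2*4*8 + b = -8*8 + b = -64 + b)
(G(12, j) + 1507) + 1683 = ((-64 + 53) + 1507) + 1683 = (-11 + 1507) + 1683 = 1496 + 1683 = 3179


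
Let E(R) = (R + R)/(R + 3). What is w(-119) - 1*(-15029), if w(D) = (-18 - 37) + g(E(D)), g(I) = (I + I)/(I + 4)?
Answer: 5256112/351 ≈ 14975.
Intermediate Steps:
E(R) = 2*R/(3 + R) (E(R) = (2*R)/(3 + R) = 2*R/(3 + R))
g(I) = 2*I/(4 + I) (g(I) = (2*I)/(4 + I) = 2*I/(4 + I))
w(D) = -55 + 4*D/((3 + D)*(4 + 2*D/(3 + D))) (w(D) = (-18 - 37) + 2*(2*D/(3 + D))/(4 + 2*D/(3 + D)) = -55 + 4*D/((3 + D)*(4 + 2*D/(3 + D))))
w(-119) - 1*(-15029) = (-330 - 163*(-119))/(3*(2 - 119)) - 1*(-15029) = (⅓)*(-330 + 19397)/(-117) + 15029 = (⅓)*(-1/117)*19067 + 15029 = -19067/351 + 15029 = 5256112/351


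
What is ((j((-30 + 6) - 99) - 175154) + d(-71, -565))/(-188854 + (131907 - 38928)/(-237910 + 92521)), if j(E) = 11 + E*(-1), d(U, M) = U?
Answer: 8485435133/9152462395 ≈ 0.92712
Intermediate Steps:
j(E) = 11 - E
((j((-30 + 6) - 99) - 175154) + d(-71, -565))/(-188854 + (131907 - 38928)/(-237910 + 92521)) = (((11 - ((-30 + 6) - 99)) - 175154) - 71)/(-188854 + (131907 - 38928)/(-237910 + 92521)) = (((11 - (-24 - 99)) - 175154) - 71)/(-188854 + 92979/(-145389)) = (((11 - 1*(-123)) - 175154) - 71)/(-188854 + 92979*(-1/145389)) = (((11 + 123) - 175154) - 71)/(-188854 - 30993/48463) = ((134 - 175154) - 71)/(-9152462395/48463) = (-175020 - 71)*(-48463/9152462395) = -175091*(-48463/9152462395) = 8485435133/9152462395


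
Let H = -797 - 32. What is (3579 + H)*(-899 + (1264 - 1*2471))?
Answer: -5791500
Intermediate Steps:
H = -829
(3579 + H)*(-899 + (1264 - 1*2471)) = (3579 - 829)*(-899 + (1264 - 1*2471)) = 2750*(-899 + (1264 - 2471)) = 2750*(-899 - 1207) = 2750*(-2106) = -5791500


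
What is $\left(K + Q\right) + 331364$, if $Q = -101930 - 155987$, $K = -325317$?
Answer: $-251870$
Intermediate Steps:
$Q = -257917$
$\left(K + Q\right) + 331364 = \left(-325317 - 257917\right) + 331364 = -583234 + 331364 = -251870$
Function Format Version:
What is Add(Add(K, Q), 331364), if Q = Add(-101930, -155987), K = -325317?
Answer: -251870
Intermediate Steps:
Q = -257917
Add(Add(K, Q), 331364) = Add(Add(-325317, -257917), 331364) = Add(-583234, 331364) = -251870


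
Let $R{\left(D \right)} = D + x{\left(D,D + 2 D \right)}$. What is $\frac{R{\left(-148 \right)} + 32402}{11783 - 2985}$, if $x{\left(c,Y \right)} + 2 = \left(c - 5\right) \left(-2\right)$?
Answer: $\frac{16279}{4399} \approx 3.7006$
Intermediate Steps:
$x{\left(c,Y \right)} = 8 - 2 c$ ($x{\left(c,Y \right)} = -2 + \left(c - 5\right) \left(-2\right) = -2 + \left(-5 + c\right) \left(-2\right) = -2 - \left(-10 + 2 c\right) = 8 - 2 c$)
$R{\left(D \right)} = 8 - D$ ($R{\left(D \right)} = D - \left(-8 + 2 D\right) = 8 - D$)
$\frac{R{\left(-148 \right)} + 32402}{11783 - 2985} = \frac{\left(8 - -148\right) + 32402}{11783 - 2985} = \frac{\left(8 + 148\right) + 32402}{8798} = \left(156 + 32402\right) \frac{1}{8798} = 32558 \cdot \frac{1}{8798} = \frac{16279}{4399}$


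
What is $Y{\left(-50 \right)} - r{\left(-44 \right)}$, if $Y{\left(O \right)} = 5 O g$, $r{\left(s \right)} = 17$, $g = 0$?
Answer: $-17$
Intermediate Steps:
$Y{\left(O \right)} = 0$ ($Y{\left(O \right)} = 5 O 0 = 0$)
$Y{\left(-50 \right)} - r{\left(-44 \right)} = 0 - 17 = -17$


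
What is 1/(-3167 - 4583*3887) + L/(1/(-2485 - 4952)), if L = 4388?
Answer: -983061399333001/30124250 ≈ -3.2634e+7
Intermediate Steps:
1/(-3167 - 4583*3887) + L/(1/(-2485 - 4952)) = 1/(-3167 - 4583*3887) + 4388/(1/(-2485 - 4952)) = (1/3887)/(-7750) + 4388/(1/(-7437)) = -1/7750*1/3887 + 4388/(-1/7437) = -1/30124250 + 4388*(-7437) = -1/30124250 - 32633556 = -983061399333001/30124250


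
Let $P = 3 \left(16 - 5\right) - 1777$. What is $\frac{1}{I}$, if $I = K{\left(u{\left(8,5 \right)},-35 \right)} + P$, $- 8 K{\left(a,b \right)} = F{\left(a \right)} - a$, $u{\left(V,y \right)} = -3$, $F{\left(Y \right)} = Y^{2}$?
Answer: $- \frac{2}{3491} \approx -0.0005729$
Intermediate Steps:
$K{\left(a,b \right)} = - \frac{a^{2}}{8} + \frac{a}{8}$ ($K{\left(a,b \right)} = - \frac{a^{2} - a}{8} = - \frac{a^{2}}{8} + \frac{a}{8}$)
$P = -1744$ ($P = 3 \cdot 11 - 1777 = 33 - 1777 = -1744$)
$I = - \frac{3491}{2}$ ($I = \frac{1}{8} \left(-3\right) \left(1 - -3\right) - 1744 = \frac{1}{8} \left(-3\right) \left(1 + 3\right) - 1744 = \frac{1}{8} \left(-3\right) 4 - 1744 = - \frac{3}{2} - 1744 = - \frac{3491}{2} \approx -1745.5$)
$\frac{1}{I} = \frac{1}{- \frac{3491}{2}} = - \frac{2}{3491}$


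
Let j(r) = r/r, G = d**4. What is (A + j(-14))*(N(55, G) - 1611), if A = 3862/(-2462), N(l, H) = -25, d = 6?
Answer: 1145200/1231 ≈ 930.30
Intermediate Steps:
G = 1296 (G = 6**4 = 1296)
j(r) = 1
A = -1931/1231 (A = 3862*(-1/2462) = -1931/1231 ≈ -1.5686)
(A + j(-14))*(N(55, G) - 1611) = (-1931/1231 + 1)*(-25 - 1611) = -700/1231*(-1636) = 1145200/1231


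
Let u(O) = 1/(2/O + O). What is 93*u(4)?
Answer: 62/3 ≈ 20.667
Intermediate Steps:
u(O) = 1/(O + 2/O)
93*u(4) = 93*(4/(2 + 4²)) = 93*(4/(2 + 16)) = 93*(4/18) = 93*(4*(1/18)) = 93*(2/9) = 62/3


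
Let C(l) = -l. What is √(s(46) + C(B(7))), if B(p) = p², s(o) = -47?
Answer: 4*I*√6 ≈ 9.798*I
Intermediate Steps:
√(s(46) + C(B(7))) = √(-47 - 1*7²) = √(-47 - 1*49) = √(-47 - 49) = √(-96) = 4*I*√6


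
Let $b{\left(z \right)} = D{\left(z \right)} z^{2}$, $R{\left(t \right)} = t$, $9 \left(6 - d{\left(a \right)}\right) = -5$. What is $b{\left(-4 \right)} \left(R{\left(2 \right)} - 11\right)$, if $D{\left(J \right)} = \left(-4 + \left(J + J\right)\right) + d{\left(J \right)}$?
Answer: $784$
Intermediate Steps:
$d{\left(a \right)} = \frac{59}{9}$ ($d{\left(a \right)} = 6 - - \frac{5}{9} = 6 + \frac{5}{9} = \frac{59}{9}$)
$D{\left(J \right)} = \frac{23}{9} + 2 J$ ($D{\left(J \right)} = \left(-4 + \left(J + J\right)\right) + \frac{59}{9} = \left(-4 + 2 J\right) + \frac{59}{9} = \frac{23}{9} + 2 J$)
$b{\left(z \right)} = z^{2} \left(\frac{23}{9} + 2 z\right)$ ($b{\left(z \right)} = \left(\frac{23}{9} + 2 z\right) z^{2} = z^{2} \left(\frac{23}{9} + 2 z\right)$)
$b{\left(-4 \right)} \left(R{\left(2 \right)} - 11\right) = \frac{\left(-4\right)^{2} \left(23 + 18 \left(-4\right)\right)}{9} \left(2 - 11\right) = \frac{1}{9} \cdot 16 \left(23 - 72\right) \left(-9\right) = \frac{1}{9} \cdot 16 \left(-49\right) \left(-9\right) = \left(- \frac{784}{9}\right) \left(-9\right) = 784$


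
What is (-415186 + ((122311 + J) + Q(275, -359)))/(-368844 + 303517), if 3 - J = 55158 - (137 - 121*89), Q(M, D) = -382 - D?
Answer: 358685/65327 ≈ 5.4906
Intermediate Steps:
J = -65787 (J = 3 - (55158 - (137 - 121*89)) = 3 - (55158 - (137 - 10769)) = 3 - (55158 - 1*(-10632)) = 3 - (55158 + 10632) = 3 - 1*65790 = 3 - 65790 = -65787)
(-415186 + ((122311 + J) + Q(275, -359)))/(-368844 + 303517) = (-415186 + ((122311 - 65787) + (-382 - 1*(-359))))/(-368844 + 303517) = (-415186 + (56524 + (-382 + 359)))/(-65327) = (-415186 + (56524 - 23))*(-1/65327) = (-415186 + 56501)*(-1/65327) = -358685*(-1/65327) = 358685/65327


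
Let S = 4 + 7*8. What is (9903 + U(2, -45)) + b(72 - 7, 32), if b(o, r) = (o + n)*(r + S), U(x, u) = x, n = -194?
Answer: -1963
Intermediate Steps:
S = 60 (S = 4 + 56 = 60)
b(o, r) = (-194 + o)*(60 + r) (b(o, r) = (o - 194)*(r + 60) = (-194 + o)*(60 + r))
(9903 + U(2, -45)) + b(72 - 7, 32) = (9903 + 2) + (-11640 - 194*32 + 60*(72 - 7) + (72 - 7)*32) = 9905 + (-11640 - 6208 + 60*65 + 65*32) = 9905 + (-11640 - 6208 + 3900 + 2080) = 9905 - 11868 = -1963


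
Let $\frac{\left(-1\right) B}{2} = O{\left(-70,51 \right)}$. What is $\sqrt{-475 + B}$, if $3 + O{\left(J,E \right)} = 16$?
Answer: $i \sqrt{501} \approx 22.383 i$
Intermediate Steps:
$O{\left(J,E \right)} = 13$ ($O{\left(J,E \right)} = -3 + 16 = 13$)
$B = -26$ ($B = \left(-2\right) 13 = -26$)
$\sqrt{-475 + B} = \sqrt{-475 - 26} = \sqrt{-501} = i \sqrt{501}$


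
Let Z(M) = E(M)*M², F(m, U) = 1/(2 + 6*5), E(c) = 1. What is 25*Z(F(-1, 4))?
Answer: 25/1024 ≈ 0.024414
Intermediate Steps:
F(m, U) = 1/32 (F(m, U) = 1/(2 + 30) = 1/32)
Z(M) = M² (Z(M) = 1*M² = M²)
25*Z(F(-1, 4)) = 25*(1/32)² = 25*(1/1024) = 25/1024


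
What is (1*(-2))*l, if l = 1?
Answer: -2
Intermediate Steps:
(1*(-2))*l = (1*(-2))*1 = -2*1 = -2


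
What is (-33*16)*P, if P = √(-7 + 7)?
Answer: 0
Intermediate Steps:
P = 0 (P = √0 = 0)
(-33*16)*P = -33*16*0 = -528*0 = 0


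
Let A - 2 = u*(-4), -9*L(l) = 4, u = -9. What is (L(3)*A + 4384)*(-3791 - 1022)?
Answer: -189170152/9 ≈ -2.1019e+7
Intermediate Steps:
L(l) = -4/9 (L(l) = -1/9*4 = -4/9)
A = 38 (A = 2 - 9*(-4) = 2 + 36 = 38)
(L(3)*A + 4384)*(-3791 - 1022) = (-4/9*38 + 4384)*(-3791 - 1022) = (-152/9 + 4384)*(-4813) = (39304/9)*(-4813) = -189170152/9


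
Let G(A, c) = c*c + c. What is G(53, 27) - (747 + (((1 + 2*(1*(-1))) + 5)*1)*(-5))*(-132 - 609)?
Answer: 539463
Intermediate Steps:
G(A, c) = c + c² (G(A, c) = c² + c = c + c²)
G(53, 27) - (747 + (((1 + 2*(1*(-1))) + 5)*1)*(-5))*(-132 - 609) = 27*(1 + 27) - (747 + (((1 + 2*(1*(-1))) + 5)*1)*(-5))*(-132 - 609) = 27*28 - (747 + (((1 + 2*(-1)) + 5)*1)*(-5))*(-741) = 756 - (747 + (((1 - 2) + 5)*1)*(-5))*(-741) = 756 - (747 + ((-1 + 5)*1)*(-5))*(-741) = 756 - (747 + (4*1)*(-5))*(-741) = 756 - (747 + 4*(-5))*(-741) = 756 - (747 - 20)*(-741) = 756 - 727*(-741) = 756 - 1*(-538707) = 756 + 538707 = 539463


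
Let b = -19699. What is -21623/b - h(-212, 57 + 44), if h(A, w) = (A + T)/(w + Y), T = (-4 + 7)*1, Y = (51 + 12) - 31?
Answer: 368050/137893 ≈ 2.6691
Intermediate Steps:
Y = 32 (Y = 63 - 31 = 32)
T = 3 (T = 3*1 = 3)
h(A, w) = (3 + A)/(32 + w) (h(A, w) = (A + 3)/(w + 32) = (3 + A)/(32 + w))
-21623/b - h(-212, 57 + 44) = -21623/(-19699) - (3 - 212)/(32 + (57 + 44)) = -21623*(-1/19699) - (-209)/(32 + 101) = 21623/19699 - (-209)/133 = 21623/19699 - 1*(-11/7) = 21623/19699 + 11/7 = 368050/137893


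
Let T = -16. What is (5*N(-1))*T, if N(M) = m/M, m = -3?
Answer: -240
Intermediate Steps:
N(M) = -3/M
(5*N(-1))*T = (5*(-3/(-1)))*(-16) = (5*(-3*(-1)))*(-16) = (5*3)*(-16) = 15*(-16) = -240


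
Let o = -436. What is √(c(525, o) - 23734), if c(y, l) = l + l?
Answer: 3*I*√2734 ≈ 156.86*I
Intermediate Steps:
c(y, l) = 2*l
√(c(525, o) - 23734) = √(2*(-436) - 23734) = √(-872 - 23734) = √(-24606) = 3*I*√2734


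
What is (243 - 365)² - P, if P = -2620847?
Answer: 2635731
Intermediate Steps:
(243 - 365)² - P = (243 - 365)² - 1*(-2620847) = (-122)² + 2620847 = 14884 + 2620847 = 2635731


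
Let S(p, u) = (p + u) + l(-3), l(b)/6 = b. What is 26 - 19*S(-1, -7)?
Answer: 520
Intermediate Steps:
l(b) = 6*b
S(p, u) = -18 + p + u (S(p, u) = (p + u) + 6*(-3) = (p + u) - 18 = -18 + p + u)
26 - 19*S(-1, -7) = 26 - 19*(-18 - 1 - 7) = 26 - 19*(-26) = 26 + 494 = 520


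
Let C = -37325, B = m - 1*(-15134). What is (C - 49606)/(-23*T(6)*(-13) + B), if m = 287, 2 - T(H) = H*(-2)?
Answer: -86931/19607 ≈ -4.4337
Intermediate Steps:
T(H) = 2 + 2*H (T(H) = 2 - H*(-2) = 2 - (-2)*H = 2 + 2*H)
B = 15421 (B = 287 - 1*(-15134) = 287 + 15134 = 15421)
(C - 49606)/(-23*T(6)*(-13) + B) = (-37325 - 49606)/(-23*(2 + 2*6)*(-13) + 15421) = -86931/(-23*(2 + 12)*(-13) + 15421) = -86931/(-23*14*(-13) + 15421) = -86931/(-322*(-13) + 15421) = -86931/(4186 + 15421) = -86931/19607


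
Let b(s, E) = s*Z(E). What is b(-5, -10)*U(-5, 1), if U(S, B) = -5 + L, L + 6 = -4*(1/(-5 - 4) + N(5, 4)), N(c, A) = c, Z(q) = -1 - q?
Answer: 1375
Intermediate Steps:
L = -230/9 (L = -6 - 4*(1/(-5 - 4) + 5) = -6 - 4*(1/(-9) + 5) = -6 - 4*(-⅑ + 5) = -6 - 4*44/9 = -6 - 176/9 = -230/9 ≈ -25.556)
U(S, B) = -275/9 (U(S, B) = -5 - 230/9 = -275/9)
b(s, E) = s*(-1 - E)
b(-5, -10)*U(-5, 1) = -1*(-5)*(1 - 10)*(-275/9) = -1*(-5)*(-9)*(-275/9) = -45*(-275/9) = 1375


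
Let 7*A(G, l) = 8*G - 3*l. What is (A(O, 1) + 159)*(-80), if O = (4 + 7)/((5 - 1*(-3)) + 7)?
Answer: -267808/21 ≈ -12753.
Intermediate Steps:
O = 11/15 (O = 11/((5 + 3) + 7) = 11/(8 + 7) = 11/15 ≈ 0.73333)
A(G, l) = -3*l/7 + 8*G/7 (A(G, l) = (8*G - 3*l)/7 = (-3*l + 8*G)/7 = -3*l/7 + 8*G/7)
(A(O, 1) + 159)*(-80) = ((-3/7*1 + (8/7)*(11/15)) + 159)*(-80) = ((-3/7 + 88/105) + 159)*(-80) = (43/105 + 159)*(-80) = (16738/105)*(-80) = -267808/21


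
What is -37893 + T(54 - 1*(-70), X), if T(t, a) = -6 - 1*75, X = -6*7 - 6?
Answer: -37974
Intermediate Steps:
X = -48 (X = -42 - 6 = -48)
T(t, a) = -81 (T(t, a) = -6 - 75 = -81)
-37893 + T(54 - 1*(-70), X) = -37893 - 81 = -37974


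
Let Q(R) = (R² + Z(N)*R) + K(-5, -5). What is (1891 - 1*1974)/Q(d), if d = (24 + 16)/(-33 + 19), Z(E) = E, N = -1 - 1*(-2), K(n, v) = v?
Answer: -4067/15 ≈ -271.13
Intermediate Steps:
N = 1 (N = -1 + 2 = 1)
d = -20/7 (d = 40/(-14) = 40*(-1/14) = -20/7 ≈ -2.8571)
Q(R) = -5 + R + R² (Q(R) = (R² + 1*R) - 5 = (R² + R) - 5 = (R + R²) - 5 = -5 + R + R²)
(1891 - 1*1974)/Q(d) = (1891 - 1*1974)/(-5 - 20/7 + (-20/7)²) = (1891 - 1974)/(-5 - 20/7 + 400/49) = -83/15/49 = -83*49/15 = -4067/15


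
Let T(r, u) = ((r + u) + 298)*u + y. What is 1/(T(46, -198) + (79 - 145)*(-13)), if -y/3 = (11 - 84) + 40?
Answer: -1/27951 ≈ -3.5777e-5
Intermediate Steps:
y = 99 (y = -3*((11 - 84) + 40) = -3*(-73 + 40) = -3*(-33) = 99)
T(r, u) = 99 + u*(298 + r + u) (T(r, u) = ((r + u) + 298)*u + 99 = (298 + r + u)*u + 99 = u*(298 + r + u) + 99 = 99 + u*(298 + r + u))
1/(T(46, -198) + (79 - 145)*(-13)) = 1/((99 + (-198)² + 298*(-198) + 46*(-198)) + (79 - 145)*(-13)) = 1/((99 + 39204 - 59004 - 9108) - 66*(-13)) = 1/(-28809 + 858) = 1/(-27951) = -1/27951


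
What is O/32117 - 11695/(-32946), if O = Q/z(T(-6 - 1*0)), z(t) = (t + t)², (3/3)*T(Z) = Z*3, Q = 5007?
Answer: 27052963159/76185121104 ≈ 0.35509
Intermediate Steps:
T(Z) = 3*Z (T(Z) = Z*3 = 3*Z)
z(t) = 4*t² (z(t) = (2*t)² = 4*t²)
O = 1669/432 (O = 5007/((4*(3*(-6 - 1*0))²)) = 5007/((4*(3*(-6 + 0))²)) = 5007/((4*(3*(-6))²)) = 5007/((4*(-18)²)) = 5007/((4*324)) = 5007/1296 = 5007*(1/1296) = 1669/432 ≈ 3.8634)
O/32117 - 11695/(-32946) = (1669/432)/32117 - 11695/(-32946) = (1669/432)*(1/32117) - 11695*(-1/32946) = 1669/13874544 + 11695/32946 = 27052963159/76185121104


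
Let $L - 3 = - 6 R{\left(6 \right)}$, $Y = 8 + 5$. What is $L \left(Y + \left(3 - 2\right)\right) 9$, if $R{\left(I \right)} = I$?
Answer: $-4158$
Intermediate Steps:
$Y = 13$
$L = -33$ ($L = 3 - 36 = -33$)
$L \left(Y + \left(3 - 2\right)\right) 9 = - 33 \left(13 + \left(3 - 2\right)\right) 9 = - 33 \left(13 + 1\right) 9 = - 33 \cdot 14 \cdot 9 = \left(-33\right) 126 = -4158$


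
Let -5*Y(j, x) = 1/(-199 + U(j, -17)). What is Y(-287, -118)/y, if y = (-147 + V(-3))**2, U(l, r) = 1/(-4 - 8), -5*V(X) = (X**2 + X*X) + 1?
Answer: 15/339546181 ≈ 4.4177e-8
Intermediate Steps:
V(X) = -1/5 - 2*X**2/5 (V(X) = -((X**2 + X*X) + 1)/5 = -((X**2 + X**2) + 1)/5 = -(2*X**2 + 1)/5 = -(1 + 2*X**2)/5 = -1/5 - 2*X**2/5)
U(l, r) = -1/12 (U(l, r) = 1/(-12) = -1/12)
y = 568516/25 (y = (-147 + (-1/5 - 2/5*(-3)**2))**2 = (-147 + (-1/5 - 2/5*9))**2 = (-147 + (-1/5 - 18/5))**2 = (-147 - 19/5)**2 = (-754/5)**2 = 568516/25 ≈ 22741.)
Y(j, x) = 12/11945 (Y(j, x) = -1/(5*(-199 - 1/12)) = -1/(5*(-2389/12)) = -1/5*(-12/2389) = 12/11945)
Y(-287, -118)/y = 12/(11945*(568516/25)) = (12/11945)*(25/568516) = 15/339546181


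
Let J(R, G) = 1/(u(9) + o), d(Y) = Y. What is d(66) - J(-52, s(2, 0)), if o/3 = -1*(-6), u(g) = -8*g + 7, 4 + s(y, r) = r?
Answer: 3103/47 ≈ 66.021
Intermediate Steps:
s(y, r) = -4 + r
u(g) = 7 - 8*g
o = 18 (o = 3*(-1*(-6)) = 3*6 = 18)
J(R, G) = -1/47 (J(R, G) = 1/((7 - 8*9) + 18) = 1/((7 - 72) + 18) = 1/(-65 + 18) = 1/(-47) = -1/47)
d(66) - J(-52, s(2, 0)) = 66 - 1*(-1/47) = 66 + 1/47 = 3103/47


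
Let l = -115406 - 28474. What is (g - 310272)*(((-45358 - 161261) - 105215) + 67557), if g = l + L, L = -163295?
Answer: 150828100819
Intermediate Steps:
l = -143880
g = -307175 (g = -143880 - 163295 = -307175)
(g - 310272)*(((-45358 - 161261) - 105215) + 67557) = (-307175 - 310272)*(((-45358 - 161261) - 105215) + 67557) = -617447*((-206619 - 105215) + 67557) = -617447*(-311834 + 67557) = -617447*(-244277) = 150828100819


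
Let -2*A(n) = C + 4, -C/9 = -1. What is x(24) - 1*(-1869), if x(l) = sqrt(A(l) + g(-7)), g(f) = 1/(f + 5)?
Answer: 1869 + I*sqrt(7) ≈ 1869.0 + 2.6458*I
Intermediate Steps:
C = 9 (C = -9*(-1) = 9)
A(n) = -13/2 (A(n) = -(9 + 4)/2 = -1/2*13 = -13/2)
g(f) = 1/(5 + f)
x(l) = I*sqrt(7) (x(l) = sqrt(-13/2 + 1/(5 - 7)) = sqrt(-13/2 + 1/(-2)) = sqrt(-13/2 - 1/2) = sqrt(-7) = I*sqrt(7))
x(24) - 1*(-1869) = I*sqrt(7) - 1*(-1869) = I*sqrt(7) + 1869 = 1869 + I*sqrt(7)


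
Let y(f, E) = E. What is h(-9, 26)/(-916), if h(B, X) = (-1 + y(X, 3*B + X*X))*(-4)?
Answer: 648/229 ≈ 2.8297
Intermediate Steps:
h(B, X) = 4 - 12*B - 4*X**2 (h(B, X) = (-1 + (3*B + X*X))*(-4) = (-1 + (3*B + X**2))*(-4) = (-1 + (X**2 + 3*B))*(-4) = (-1 + X**2 + 3*B)*(-4) = 4 - 12*B - 4*X**2)
h(-9, 26)/(-916) = (4 - 12*(-9) - 4*26**2)/(-916) = (4 + 108 - 4*676)*(-1/916) = (4 + 108 - 2704)*(-1/916) = -2592*(-1/916) = 648/229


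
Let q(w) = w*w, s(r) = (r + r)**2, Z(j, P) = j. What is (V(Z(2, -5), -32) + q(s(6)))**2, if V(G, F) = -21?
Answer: 429111225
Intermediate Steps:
s(r) = 4*r**2 (s(r) = (2*r)**2 = 4*r**2)
q(w) = w**2
(V(Z(2, -5), -32) + q(s(6)))**2 = (-21 + (4*6**2)**2)**2 = (-21 + (4*36)**2)**2 = (-21 + 144**2)**2 = (-21 + 20736)**2 = 20715**2 = 429111225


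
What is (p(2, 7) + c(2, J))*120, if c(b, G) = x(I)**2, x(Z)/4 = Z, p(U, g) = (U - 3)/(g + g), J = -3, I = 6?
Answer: 483780/7 ≈ 69111.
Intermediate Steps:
p(U, g) = (-3 + U)/(2*g) (p(U, g) = (-3 + U)/((2*g)) = (-3 + U)*(1/(2*g)) = (-3 + U)/(2*g))
x(Z) = 4*Z
c(b, G) = 576 (c(b, G) = (4*6)**2 = 24**2 = 576)
(p(2, 7) + c(2, J))*120 = ((1/2)*(-3 + 2)/7 + 576)*120 = ((1/2)*(1/7)*(-1) + 576)*120 = (-1/14 + 576)*120 = (8063/14)*120 = 483780/7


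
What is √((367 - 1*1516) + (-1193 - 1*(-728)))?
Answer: I*√1614 ≈ 40.175*I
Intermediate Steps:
√((367 - 1*1516) + (-1193 - 1*(-728))) = √((367 - 1516) + (-1193 + 728)) = √(-1149 - 465) = √(-1614) = I*√1614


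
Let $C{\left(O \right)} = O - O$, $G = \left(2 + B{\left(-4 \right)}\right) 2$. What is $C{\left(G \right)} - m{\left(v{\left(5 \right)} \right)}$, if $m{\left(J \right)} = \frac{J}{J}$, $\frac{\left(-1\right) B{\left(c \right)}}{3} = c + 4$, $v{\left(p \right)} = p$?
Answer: $-1$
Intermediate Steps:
$B{\left(c \right)} = -12 - 3 c$ ($B{\left(c \right)} = - 3 \left(c + 4\right) = - 3 \left(4 + c\right) = -12 - 3 c$)
$m{\left(J \right)} = 1$
$G = 4$ ($G = \left(2 - 0\right) 2 = \left(2 + \left(-12 + 12\right)\right) 2 = \left(2 + 0\right) 2 = 2 \cdot 2 = 4$)
$C{\left(O \right)} = 0$
$C{\left(G \right)} - m{\left(v{\left(5 \right)} \right)} = 0 - 1 = -1$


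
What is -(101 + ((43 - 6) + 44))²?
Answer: -33124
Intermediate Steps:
-(101 + ((43 - 6) + 44))² = -(101 + (37 + 44))² = -(101 + 81)² = -1*182² = -1*33124 = -33124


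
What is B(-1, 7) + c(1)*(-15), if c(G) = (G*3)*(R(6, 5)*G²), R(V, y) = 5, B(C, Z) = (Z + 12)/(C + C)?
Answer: -469/2 ≈ -234.50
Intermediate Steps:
B(C, Z) = (12 + Z)/(2*C) (B(C, Z) = (12 + Z)/((2*C)) = (12 + Z)*(1/(2*C)) = (12 + Z)/(2*C))
c(G) = 15*G³ (c(G) = (G*3)*(5*G²) = (3*G)*(5*G²) = 15*G³)
B(-1, 7) + c(1)*(-15) = (½)*(12 + 7)/(-1) + (15*1³)*(-15) = (½)*(-1)*19 + (15*1)*(-15) = -19/2 + 15*(-15) = -19/2 - 225 = -469/2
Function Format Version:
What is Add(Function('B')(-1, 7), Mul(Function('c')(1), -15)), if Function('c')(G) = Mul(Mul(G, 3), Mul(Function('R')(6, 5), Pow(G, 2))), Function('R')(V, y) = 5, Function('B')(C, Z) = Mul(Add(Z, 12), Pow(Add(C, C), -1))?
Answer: Rational(-469, 2) ≈ -234.50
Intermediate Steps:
Function('B')(C, Z) = Mul(Rational(1, 2), Pow(C, -1), Add(12, Z)) (Function('B')(C, Z) = Mul(Add(12, Z), Pow(Mul(2, C), -1)) = Mul(Add(12, Z), Mul(Rational(1, 2), Pow(C, -1))) = Mul(Rational(1, 2), Pow(C, -1), Add(12, Z)))
Function('c')(G) = Mul(15, Pow(G, 3)) (Function('c')(G) = Mul(Mul(G, 3), Mul(5, Pow(G, 2))) = Mul(Mul(3, G), Mul(5, Pow(G, 2))) = Mul(15, Pow(G, 3)))
Add(Function('B')(-1, 7), Mul(Function('c')(1), -15)) = Add(Mul(Rational(1, 2), Pow(-1, -1), Add(12, 7)), Mul(Mul(15, Pow(1, 3)), -15)) = Add(Mul(Rational(1, 2), -1, 19), Mul(Mul(15, 1), -15)) = Add(Rational(-19, 2), Mul(15, -15)) = Add(Rational(-19, 2), -225) = Rational(-469, 2)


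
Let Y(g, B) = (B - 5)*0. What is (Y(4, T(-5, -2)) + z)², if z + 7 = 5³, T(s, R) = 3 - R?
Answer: 13924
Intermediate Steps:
Y(g, B) = 0 (Y(g, B) = (-5 + B)*0 = 0)
z = 118 (z = -7 + 5³ = -7 + 125 = 118)
(Y(4, T(-5, -2)) + z)² = (0 + 118)² = 118² = 13924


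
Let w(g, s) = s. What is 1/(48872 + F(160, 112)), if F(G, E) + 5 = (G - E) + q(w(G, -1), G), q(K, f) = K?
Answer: 1/48914 ≈ 2.0444e-5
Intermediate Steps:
F(G, E) = -6 + G - E (F(G, E) = -5 + ((G - E) - 1) = -5 + (-1 + G - E) = -6 + G - E)
1/(48872 + F(160, 112)) = 1/(48872 + (-6 + 160 - 1*112)) = 1/(48872 + (-6 + 160 - 112)) = 1/(48872 + 42) = 1/48914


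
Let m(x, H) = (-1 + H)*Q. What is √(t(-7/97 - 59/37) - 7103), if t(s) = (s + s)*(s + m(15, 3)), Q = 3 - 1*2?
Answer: I*√91507490807/3589 ≈ 84.286*I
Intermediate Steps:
Q = 1 (Q = 3 - 2 = 1)
m(x, H) = -1 + H (m(x, H) = (-1 + H)*1 = -1 + H)
t(s) = 2*s*(2 + s) (t(s) = (s + s)*(s + (-1 + 3)) = (2*s)*(s + 2) = (2*s)*(2 + s) = 2*s*(2 + s))
√(t(-7/97 - 59/37) - 7103) = √(2*(-7/97 - 59/37)*(2 + (-7/97 - 59/37)) - 7103) = √(2*(-5982/3589)*(2 - 5982/3589) - 7103) = √(2*(-5982/3589)*(1196/3589) - 7103) = √(-14308944/12880921 - 7103) = √(-91507490807/12880921) = I*√91507490807/3589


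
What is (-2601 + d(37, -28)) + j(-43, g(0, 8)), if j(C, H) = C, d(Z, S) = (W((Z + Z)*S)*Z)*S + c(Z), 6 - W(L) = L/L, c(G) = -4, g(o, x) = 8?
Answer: -7828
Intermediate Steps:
W(L) = 5 (W(L) = 6 - L/L = 6 - 1*1 = 6 - 1 = 5)
d(Z, S) = -4 + 5*S*Z (d(Z, S) = (5*Z)*S - 4 = 5*S*Z - 4 = -4 + 5*S*Z)
(-2601 + d(37, -28)) + j(-43, g(0, 8)) = (-2601 + (-4 + 5*(-28)*37)) - 43 = (-2601 + (-4 - 5180)) - 43 = (-2601 - 5184) - 43 = -7785 - 43 = -7828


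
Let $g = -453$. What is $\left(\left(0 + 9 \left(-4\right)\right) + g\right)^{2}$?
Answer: $239121$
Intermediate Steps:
$\left(\left(0 + 9 \left(-4\right)\right) + g\right)^{2} = \left(\left(0 + 9 \left(-4\right)\right) - 453\right)^{2} = \left(\left(0 - 36\right) - 453\right)^{2} = \left(-36 - 453\right)^{2} = \left(-489\right)^{2} = 239121$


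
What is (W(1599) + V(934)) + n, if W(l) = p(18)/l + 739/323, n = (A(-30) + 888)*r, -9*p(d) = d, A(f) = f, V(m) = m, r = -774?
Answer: -342504673351/516477 ≈ -6.6316e+5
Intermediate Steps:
p(d) = -d/9
n = -664092 (n = (-30 + 888)*(-774) = 858*(-774) = -664092)
W(l) = 739/323 - 2/l (W(l) = (-⅑*18)/l + 739/323 = -2/l + 739*(1/323) = -2/l + 739/323 = 739/323 - 2/l)
(W(1599) + V(934)) + n = ((739/323 - 2/1599) + 934) - 664092 = (1181015/516477 + 934) - 664092 = 483570533/516477 - 664092 = -342504673351/516477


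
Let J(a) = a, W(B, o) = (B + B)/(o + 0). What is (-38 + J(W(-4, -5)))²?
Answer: 33124/25 ≈ 1325.0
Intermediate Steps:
W(B, o) = 2*B/o (W(B, o) = (2*B)/o = 2*B/o)
(-38 + J(W(-4, -5)))² = (-38 + 2*(-4)/(-5))² = (-38 + 2*(-4)*(-⅕))² = (-38 + 8/5)² = (-182/5)² = 33124/25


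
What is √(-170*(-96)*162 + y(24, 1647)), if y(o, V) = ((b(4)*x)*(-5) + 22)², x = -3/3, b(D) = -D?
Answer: 14*√13489 ≈ 1626.0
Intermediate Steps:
x = -1 (x = -3*⅓ = -1)
y(o, V) = 4 (y(o, V) = ((-1*4*(-1))*(-5) + 22)² = (-4*(-1)*(-5) + 22)² = (4*(-5) + 22)² = (-20 + 22)² = 2² = 4)
√(-170*(-96)*162 + y(24, 1647)) = √(-170*(-96)*162 + 4) = √(16320*162 + 4) = √(2643840 + 4) = √2643844 = 14*√13489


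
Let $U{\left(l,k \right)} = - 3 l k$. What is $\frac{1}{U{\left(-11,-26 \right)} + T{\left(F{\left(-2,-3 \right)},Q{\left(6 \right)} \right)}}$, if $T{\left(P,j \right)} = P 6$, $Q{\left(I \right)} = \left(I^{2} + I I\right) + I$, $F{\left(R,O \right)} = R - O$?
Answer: $- \frac{1}{852} \approx -0.0011737$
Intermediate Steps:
$Q{\left(I \right)} = I + 2 I^{2}$ ($Q{\left(I \right)} = \left(I^{2} + I^{2}\right) + I = 2 I^{2} + I = I + 2 I^{2}$)
$T{\left(P,j \right)} = 6 P$
$U{\left(l,k \right)} = - 3 k l$
$\frac{1}{U{\left(-11,-26 \right)} + T{\left(F{\left(-2,-3 \right)},Q{\left(6 \right)} \right)}} = \frac{1}{\left(-3\right) \left(-26\right) \left(-11\right) + 6 \left(-2 - -3\right)} = \frac{1}{-858 + 6 \left(-2 + 3\right)} = \frac{1}{-858 + 6 \cdot 1} = \frac{1}{-858 + 6} = \frac{1}{-852} = - \frac{1}{852}$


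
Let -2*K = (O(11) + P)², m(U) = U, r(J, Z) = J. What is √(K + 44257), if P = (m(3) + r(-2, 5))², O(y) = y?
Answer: √44185 ≈ 210.20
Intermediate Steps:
P = 1 (P = (3 - 2)² = 1² = 1)
K = -72 (K = -(11 + 1)²/2 = -½*12² = -½*144 = -72)
√(K + 44257) = √(-72 + 44257) = √44185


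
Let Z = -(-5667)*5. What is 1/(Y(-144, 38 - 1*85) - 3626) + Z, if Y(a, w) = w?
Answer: 104074454/3673 ≈ 28335.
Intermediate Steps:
Z = 28335 (Z = -1889*(-15) = 28335)
1/(Y(-144, 38 - 1*85) - 3626) + Z = 1/((38 - 1*85) - 3626) + 28335 = 1/((38 - 85) - 3626) + 28335 = 1/(-47 - 3626) + 28335 = 1/(-3673) + 28335 = -1/3673 + 28335 = 104074454/3673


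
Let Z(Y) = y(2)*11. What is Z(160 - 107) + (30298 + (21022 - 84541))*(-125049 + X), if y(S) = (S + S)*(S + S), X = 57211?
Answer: 2253646374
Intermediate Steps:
y(S) = 4*S² (y(S) = (2*S)*(2*S) = 4*S²)
Z(Y) = 176 (Z(Y) = (4*2²)*11 = (4*4)*11 = 16*11 = 176)
Z(160 - 107) + (30298 + (21022 - 84541))*(-125049 + X) = 176 + (30298 + (21022 - 84541))*(-125049 + 57211) = 176 + (30298 - 63519)*(-67838) = 176 - 33221*(-67838) = 176 + 2253646198 = 2253646374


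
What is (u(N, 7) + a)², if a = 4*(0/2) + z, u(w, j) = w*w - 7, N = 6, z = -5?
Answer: 576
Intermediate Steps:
u(w, j) = -7 + w² (u(w, j) = w² - 7 = -7 + w²)
a = -5 (a = 4*(0/2) - 5 = 4*(0*(½)) - 5 = 4*0 - 5 = 0 - 5 = -5)
(u(N, 7) + a)² = ((-7 + 6²) - 5)² = ((-7 + 36) - 5)² = (29 - 5)² = 24² = 576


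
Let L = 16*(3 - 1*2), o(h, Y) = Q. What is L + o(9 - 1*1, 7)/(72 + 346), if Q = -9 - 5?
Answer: 3337/209 ≈ 15.967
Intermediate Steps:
Q = -14
o(h, Y) = -14
L = 16 (L = 16*(3 - 2) = 16*1 = 16)
L + o(9 - 1*1, 7)/(72 + 346) = 16 - 14/(72 + 346) = 16 - 14/418 = 16 - 14*1/418 = 16 - 7/209 = 3337/209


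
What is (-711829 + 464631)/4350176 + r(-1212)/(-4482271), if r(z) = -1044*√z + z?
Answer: -551368006673/9749333864848 + 2088*I*√303/4482271 ≈ -0.056554 + 0.0081087*I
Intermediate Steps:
r(z) = z - 1044*√z
(-711829 + 464631)/4350176 + r(-1212)/(-4482271) = (-711829 + 464631)/4350176 + (-1212 - 2088*I*√303)/(-4482271) = -247198*1/4350176 + (-1212 - 2088*I*√303)*(-1/4482271) = -123599/2175088 + (-1212 - 2088*I*√303)*(-1/4482271) = -123599/2175088 + (1212/4482271 + 2088*I*√303/4482271) = -551368006673/9749333864848 + 2088*I*√303/4482271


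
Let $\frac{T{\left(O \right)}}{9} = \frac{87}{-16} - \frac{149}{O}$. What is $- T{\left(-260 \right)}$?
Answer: $\frac{45531}{1040} \approx 43.78$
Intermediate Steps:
$T{\left(O \right)} = - \frac{783}{16} - \frac{1341}{O}$ ($T{\left(O \right)} = 9 \left(\frac{87}{-16} - \frac{149}{O}\right) = 9 \left(87 \left(- \frac{1}{16}\right) - \frac{149}{O}\right) = 9 \left(- \frac{87}{16} - \frac{149}{O}\right) = - \frac{783}{16} - \frac{1341}{O}$)
$- T{\left(-260 \right)} = - (- \frac{783}{16} - \frac{1341}{-260}) = - (- \frac{783}{16} - - \frac{1341}{260}) = - (- \frac{783}{16} + \frac{1341}{260}) = \left(-1\right) \left(- \frac{45531}{1040}\right) = \frac{45531}{1040}$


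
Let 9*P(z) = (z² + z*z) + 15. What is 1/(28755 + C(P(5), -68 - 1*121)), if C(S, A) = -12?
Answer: 1/28743 ≈ 3.4791e-5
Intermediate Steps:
P(z) = 5/3 + 2*z²/9 (P(z) = ((z² + z*z) + 15)/9 = ((z² + z²) + 15)/9 = (2*z² + 15)/9 = (15 + 2*z²)/9 = 5/3 + 2*z²/9)
1/(28755 + C(P(5), -68 - 1*121)) = 1/(28755 - 12) = 1/28743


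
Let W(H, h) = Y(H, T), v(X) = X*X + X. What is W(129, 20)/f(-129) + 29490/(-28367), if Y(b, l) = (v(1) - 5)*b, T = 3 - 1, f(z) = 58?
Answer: -12688449/1645286 ≈ -7.7120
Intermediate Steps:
v(X) = X + X² (v(X) = X² + X = X + X²)
T = 2
Y(b, l) = -3*b (Y(b, l) = (1*(1 + 1) - 5)*b = (1*2 - 5)*b = (2 - 5)*b = -3*b)
W(H, h) = -3*H
W(129, 20)/f(-129) + 29490/(-28367) = -3*129/58 + 29490/(-28367) = -387*1/58 + 29490*(-1/28367) = -387/58 - 29490/28367 = -12688449/1645286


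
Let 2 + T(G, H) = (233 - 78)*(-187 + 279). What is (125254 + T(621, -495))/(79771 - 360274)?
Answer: -46504/93501 ≈ -0.49736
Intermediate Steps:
T(G, H) = 14258 (T(G, H) = -2 + (233 - 78)*(-187 + 279) = -2 + 155*92 = -2 + 14260 = 14258)
(125254 + T(621, -495))/(79771 - 360274) = (125254 + 14258)/(79771 - 360274) = 139512/(-280503) = 139512*(-1/280503) = -46504/93501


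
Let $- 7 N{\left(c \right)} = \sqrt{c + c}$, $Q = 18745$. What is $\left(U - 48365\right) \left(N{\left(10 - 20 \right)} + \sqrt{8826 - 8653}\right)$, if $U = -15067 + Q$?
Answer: $- 44687 \sqrt{173} + \frac{89374 i \sqrt{5}}{7} \approx -5.8777 \cdot 10^{5} + 28549.0 i$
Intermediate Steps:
$N{\left(c \right)} = - \frac{\sqrt{2} \sqrt{c}}{7}$ ($N{\left(c \right)} = - \frac{\sqrt{c + c}}{7} = - \frac{\sqrt{2 c}}{7} = - \frac{\sqrt{2} \sqrt{c}}{7}$)
$U = 3678$ ($U = -15067 + 18745 = 3678$)
$\left(U - 48365\right) \left(N{\left(10 - 20 \right)} + \sqrt{8826 - 8653}\right) = \left(3678 - 48365\right) \left(- \frac{\sqrt{2} \sqrt{10 - 20}}{7} + \sqrt{8826 - 8653}\right) = - 44687 \left(- \frac{\sqrt{2} \sqrt{10 - 20}}{7} + \sqrt{173}\right) = - 44687 \left(- \frac{\sqrt{2} \sqrt{-10}}{7} + \sqrt{173}\right) = - 44687 \left(- \frac{\sqrt{2} i \sqrt{10}}{7} + \sqrt{173}\right) = - 44687 \left(- \frac{2 i \sqrt{5}}{7} + \sqrt{173}\right) = - 44687 \left(\sqrt{173} - \frac{2 i \sqrt{5}}{7}\right) = - 44687 \sqrt{173} + \frac{89374 i \sqrt{5}}{7}$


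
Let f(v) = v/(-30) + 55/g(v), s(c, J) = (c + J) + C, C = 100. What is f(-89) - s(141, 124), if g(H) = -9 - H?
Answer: -86723/240 ≈ -361.35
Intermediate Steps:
s(c, J) = 100 + J + c (s(c, J) = (c + J) + 100 = (J + c) + 100 = 100 + J + c)
f(v) = 55/(-9 - v) - v/30 (f(v) = v/(-30) + 55/(-9 - v) = v*(-1/30) + 55/(-9 - v) = -v/30 + 55/(-9 - v) = 55/(-9 - v) - v/30)
f(-89) - s(141, 124) = (-1650 - 1*(-89)*(9 - 89))/(30*(9 - 89)) - (100 + 124 + 141) = (1/30)*(-1650 - 1*(-89)*(-80))/(-80) - 1*365 = (1/30)*(-1/80)*(-1650 - 7120) - 365 = (1/30)*(-1/80)*(-8770) - 365 = 877/240 - 365 = -86723/240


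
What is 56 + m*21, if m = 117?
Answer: 2513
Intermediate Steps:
56 + m*21 = 56 + 117*21 = 56 + 2457 = 2513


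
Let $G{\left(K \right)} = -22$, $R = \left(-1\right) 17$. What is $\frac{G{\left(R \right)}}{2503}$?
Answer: $- \frac{22}{2503} \approx -0.0087894$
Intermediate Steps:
$R = -17$
$\frac{G{\left(R \right)}}{2503} = - \frac{22}{2503}$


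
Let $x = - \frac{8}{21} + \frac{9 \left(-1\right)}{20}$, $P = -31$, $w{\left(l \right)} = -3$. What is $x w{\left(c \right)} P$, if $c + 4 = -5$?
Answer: $- \frac{10819}{140} \approx -77.279$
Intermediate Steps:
$c = -9$ ($c = -4 - 5 = -9$)
$x = - \frac{349}{420}$ ($x = \left(-8\right) \frac{1}{21} - \frac{9}{20} = - \frac{8}{21} - \frac{9}{20} = - \frac{349}{420} \approx -0.83095$)
$x w{\left(c \right)} P = \left(- \frac{349}{420}\right) \left(-3\right) \left(-31\right) = \frac{349}{140} \left(-31\right) = - \frac{10819}{140}$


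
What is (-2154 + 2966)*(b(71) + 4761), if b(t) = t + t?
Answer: 3981236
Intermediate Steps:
b(t) = 2*t
(-2154 + 2966)*(b(71) + 4761) = (-2154 + 2966)*(2*71 + 4761) = 812*(142 + 4761) = 812*4903 = 3981236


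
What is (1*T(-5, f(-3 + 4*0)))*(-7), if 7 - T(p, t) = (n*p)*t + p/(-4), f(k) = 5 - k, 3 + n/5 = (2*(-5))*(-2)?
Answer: -95361/4 ≈ -23840.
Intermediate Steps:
n = 85 (n = -15 + 5*((2*(-5))*(-2)) = -15 + 5*(-10*(-2)) = -15 + 5*20 = -15 + 100 = 85)
T(p, t) = 7 + p/4 - 85*p*t (T(p, t) = 7 - ((85*p)*t + p/(-4)) = 7 - (85*p*t + p*(-¼)) = 7 - (85*p*t - p/4) = 7 - (-p/4 + 85*p*t) = 7 + (p/4 - 85*p*t) = 7 + p/4 - 85*p*t)
(1*T(-5, f(-3 + 4*0)))*(-7) = (1*(7 + (¼)*(-5) - 85*(-5)*(5 - (-3 + 4*0))))*(-7) = (1*(7 - 5/4 - 85*(-5)*(5 - (-3 + 0))))*(-7) = (1*(7 - 5/4 - 85*(-5)*(5 - 1*(-3))))*(-7) = (1*(7 - 5/4 - 85*(-5)*(5 + 3)))*(-7) = (1*(7 - 5/4 - 85*(-5)*8))*(-7) = (1*(7 - 5/4 + 3400))*(-7) = (1*(13623/4))*(-7) = (13623/4)*(-7) = -95361/4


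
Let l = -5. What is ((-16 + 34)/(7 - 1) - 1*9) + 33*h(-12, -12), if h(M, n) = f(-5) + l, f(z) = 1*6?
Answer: 27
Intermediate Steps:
f(z) = 6
h(M, n) = 1 (h(M, n) = 6 - 5 = 1)
((-16 + 34)/(7 - 1) - 1*9) + 33*h(-12, -12) = ((-16 + 34)/(7 - 1) - 1*9) + 33*1 = (18/6 - 9) + 33 = (18*(⅙) - 9) + 33 = (3 - 9) + 33 = -6 + 33 = 27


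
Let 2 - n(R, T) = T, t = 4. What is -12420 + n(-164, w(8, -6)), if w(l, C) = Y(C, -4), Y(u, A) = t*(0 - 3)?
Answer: -12406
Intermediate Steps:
Y(u, A) = -12 (Y(u, A) = 4*(0 - 3) = 4*(-3) = -12)
w(l, C) = -12
n(R, T) = 2 - T
-12420 + n(-164, w(8, -6)) = -12420 + (2 - 1*(-12)) = -12420 + (2 + 12) = -12420 + 14 = -12406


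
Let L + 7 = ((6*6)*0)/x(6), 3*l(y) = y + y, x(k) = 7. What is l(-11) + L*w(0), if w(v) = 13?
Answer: -295/3 ≈ -98.333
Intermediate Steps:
l(y) = 2*y/3 (l(y) = (y + y)/3 = (2*y)/3 = 2*y/3)
L = -7 (L = -7 + ((6*6)*0)/7 = -7 + (36*0)*(1/7) = -7 + 0*(1/7) = -7 + 0 = -7)
l(-11) + L*w(0) = (2/3)*(-11) - 7*13 = -22/3 - 91 = -295/3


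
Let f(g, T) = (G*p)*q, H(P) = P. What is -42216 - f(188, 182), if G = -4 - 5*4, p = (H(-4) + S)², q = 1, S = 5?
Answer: -42192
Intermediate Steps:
p = 1 (p = (-4 + 5)² = 1² = 1)
G = -24 (G = -4 - 20 = -24)
f(g, T) = -24 (f(g, T) = -24*1*1 = -24*1 = -24)
-42216 - f(188, 182) = -42216 - 1*(-24) = -42216 + 24 = -42192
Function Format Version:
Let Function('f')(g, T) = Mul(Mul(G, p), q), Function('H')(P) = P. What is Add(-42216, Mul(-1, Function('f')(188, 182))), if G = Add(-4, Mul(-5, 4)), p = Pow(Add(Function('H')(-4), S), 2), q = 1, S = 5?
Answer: -42192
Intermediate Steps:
p = 1 (p = Pow(Add(-4, 5), 2) = Pow(1, 2) = 1)
G = -24 (G = Add(-4, -20) = -24)
Function('f')(g, T) = -24 (Function('f')(g, T) = Mul(Mul(-24, 1), 1) = Mul(-24, 1) = -24)
Add(-42216, Mul(-1, Function('f')(188, 182))) = Add(-42216, Mul(-1, -24)) = Add(-42216, 24) = -42192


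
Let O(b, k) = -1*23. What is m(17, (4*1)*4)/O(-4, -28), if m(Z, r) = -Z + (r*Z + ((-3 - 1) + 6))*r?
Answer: -4367/23 ≈ -189.87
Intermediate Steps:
m(Z, r) = -Z + r*(2 + Z*r) (m(Z, r) = -Z + (Z*r + (-4 + 6))*r = -Z + (Z*r + 2)*r = -Z + (2 + Z*r)*r = -Z + r*(2 + Z*r))
O(b, k) = -23
m(17, (4*1)*4)/O(-4, -28) = (-1*17 + 2*((4*1)*4) + 17*((4*1)*4)**2)/(-23) = (-17 + 2*(4*4) + 17*(4*4)**2)*(-1/23) = (-17 + 2*16 + 17*16**2)*(-1/23) = (-17 + 32 + 17*256)*(-1/23) = (-17 + 32 + 4352)*(-1/23) = 4367*(-1/23) = -4367/23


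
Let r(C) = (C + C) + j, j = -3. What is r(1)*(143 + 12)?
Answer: -155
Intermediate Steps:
r(C) = -3 + 2*C (r(C) = (C + C) - 3 = 2*C - 3 = -3 + 2*C)
r(1)*(143 + 12) = (-3 + 2*1)*(143 + 12) = (-3 + 2)*155 = -1*155 = -155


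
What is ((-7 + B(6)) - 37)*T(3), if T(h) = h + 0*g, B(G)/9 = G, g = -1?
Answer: 30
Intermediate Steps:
B(G) = 9*G
T(h) = h (T(h) = h + 0*(-1) = h + 0 = h)
((-7 + B(6)) - 37)*T(3) = ((-7 + 9*6) - 37)*3 = ((-7 + 54) - 37)*3 = (47 - 37)*3 = 10*3 = 30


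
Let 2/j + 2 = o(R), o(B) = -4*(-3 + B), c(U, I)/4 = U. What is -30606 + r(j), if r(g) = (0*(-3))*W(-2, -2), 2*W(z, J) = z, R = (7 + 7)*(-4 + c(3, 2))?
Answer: -30606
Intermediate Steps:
c(U, I) = 4*U
R = 112 (R = (7 + 7)*(-4 + 4*3) = 14*(-4 + 12) = 14*8 = 112)
W(z, J) = z/2
o(B) = 12 - 4*B
j = -1/219 (j = 2/(-2 + (12 - 4*112)) = 2/(-2 + (12 - 448)) = 2/(-2 - 436) = 2/(-438) = 2*(-1/438) = -1/219 ≈ -0.0045662)
r(g) = 0 (r(g) = (0*(-3))*((½)*(-2)) = 0*(-1) = 0)
-30606 + r(j) = -30606 + 0 = -30606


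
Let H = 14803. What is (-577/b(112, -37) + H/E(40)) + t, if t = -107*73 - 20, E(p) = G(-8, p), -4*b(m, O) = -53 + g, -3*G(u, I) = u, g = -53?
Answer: -975899/424 ≈ -2301.6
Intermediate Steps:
G(u, I) = -u/3
b(m, O) = 53/2 (b(m, O) = -(-53 - 53)/4 = -1/4*(-106) = 53/2)
E(p) = 8/3 (E(p) = -1/3*(-8) = 8/3)
t = -7831 (t = -7811 - 20 = -7831)
(-577/b(112, -37) + H/E(40)) + t = (-577/53/2 + 14803/(8/3)) - 7831 = (-577*2/53 + 14803*(3/8)) - 7831 = (-1154/53 + 44409/8) - 7831 = 2344445/424 - 7831 = -975899/424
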